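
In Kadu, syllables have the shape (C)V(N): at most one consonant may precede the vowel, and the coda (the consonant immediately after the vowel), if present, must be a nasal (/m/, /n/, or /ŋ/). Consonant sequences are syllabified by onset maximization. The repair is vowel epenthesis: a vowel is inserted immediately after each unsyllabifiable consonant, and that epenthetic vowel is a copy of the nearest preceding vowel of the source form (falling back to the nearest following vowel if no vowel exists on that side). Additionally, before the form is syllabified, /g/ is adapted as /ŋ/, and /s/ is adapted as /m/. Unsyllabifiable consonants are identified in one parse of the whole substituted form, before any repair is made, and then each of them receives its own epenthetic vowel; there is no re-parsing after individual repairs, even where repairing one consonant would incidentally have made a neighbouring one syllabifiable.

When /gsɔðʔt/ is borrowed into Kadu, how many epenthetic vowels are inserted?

After substitution the input is /ŋmɔðʔt/.
The unsyllabifiable consonants are /ŋ/, /ð/, /ʔ/, /t/; each receives one epenthetic vowel.

4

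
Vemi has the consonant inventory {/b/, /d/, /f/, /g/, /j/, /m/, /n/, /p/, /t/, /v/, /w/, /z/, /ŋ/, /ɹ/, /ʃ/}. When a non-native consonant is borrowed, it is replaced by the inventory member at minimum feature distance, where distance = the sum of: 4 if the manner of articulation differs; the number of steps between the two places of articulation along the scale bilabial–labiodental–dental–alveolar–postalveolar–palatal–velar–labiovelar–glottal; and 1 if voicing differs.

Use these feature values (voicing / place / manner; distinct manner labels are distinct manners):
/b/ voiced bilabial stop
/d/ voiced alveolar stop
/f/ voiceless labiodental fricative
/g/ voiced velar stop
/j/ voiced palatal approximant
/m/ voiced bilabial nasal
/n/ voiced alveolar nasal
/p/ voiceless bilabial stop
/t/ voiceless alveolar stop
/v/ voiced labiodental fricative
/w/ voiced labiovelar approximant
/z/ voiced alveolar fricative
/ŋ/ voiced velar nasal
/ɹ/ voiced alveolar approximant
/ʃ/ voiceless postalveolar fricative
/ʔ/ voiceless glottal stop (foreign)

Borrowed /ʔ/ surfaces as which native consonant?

g

/g/ is closest: same manner (stop), place distance 2 (glottal→velar), voicing differs (+1); total 3. Next closest is /t/ at distance 5.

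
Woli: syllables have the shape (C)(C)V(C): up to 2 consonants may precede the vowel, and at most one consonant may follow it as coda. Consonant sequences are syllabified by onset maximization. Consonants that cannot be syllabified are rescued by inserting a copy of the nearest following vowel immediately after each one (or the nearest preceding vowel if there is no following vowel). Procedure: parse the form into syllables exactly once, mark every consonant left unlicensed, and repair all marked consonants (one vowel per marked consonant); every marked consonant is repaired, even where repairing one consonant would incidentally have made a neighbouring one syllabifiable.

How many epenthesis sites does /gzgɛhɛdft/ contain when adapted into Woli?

The unsyllabifiable consonants are /g/, /f/, /t/; each receives one epenthetic vowel.

3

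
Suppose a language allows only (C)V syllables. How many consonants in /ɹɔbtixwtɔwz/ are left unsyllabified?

5

Syllabifying with onset maximization leaves /b/, /x/, /w/, /w/, /z/ stranded (no codas are permitted; onsets are limited to one consonant).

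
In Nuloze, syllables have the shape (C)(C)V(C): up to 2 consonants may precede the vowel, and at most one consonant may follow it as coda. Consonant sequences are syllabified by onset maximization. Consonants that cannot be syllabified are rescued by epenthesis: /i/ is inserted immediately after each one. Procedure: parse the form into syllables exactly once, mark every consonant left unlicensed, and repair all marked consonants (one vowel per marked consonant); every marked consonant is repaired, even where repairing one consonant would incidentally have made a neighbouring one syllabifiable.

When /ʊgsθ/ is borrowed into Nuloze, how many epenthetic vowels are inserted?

The unsyllabifiable consonants are /s/, /θ/; each receives one epenthetic vowel.

2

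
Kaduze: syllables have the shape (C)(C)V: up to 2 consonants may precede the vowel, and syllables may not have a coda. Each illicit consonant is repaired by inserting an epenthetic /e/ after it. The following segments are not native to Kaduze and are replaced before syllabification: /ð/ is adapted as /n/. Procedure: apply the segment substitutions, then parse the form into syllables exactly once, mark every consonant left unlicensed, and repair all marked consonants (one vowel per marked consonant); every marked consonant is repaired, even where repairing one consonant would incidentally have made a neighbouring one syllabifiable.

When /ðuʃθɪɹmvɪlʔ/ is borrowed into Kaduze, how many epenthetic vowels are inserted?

After substitution the input is /nuʃθɪɹmvɪlʔ/.
The unsyllabifiable consonants are /ɹ/, /l/, /ʔ/; each receives one epenthetic vowel.

3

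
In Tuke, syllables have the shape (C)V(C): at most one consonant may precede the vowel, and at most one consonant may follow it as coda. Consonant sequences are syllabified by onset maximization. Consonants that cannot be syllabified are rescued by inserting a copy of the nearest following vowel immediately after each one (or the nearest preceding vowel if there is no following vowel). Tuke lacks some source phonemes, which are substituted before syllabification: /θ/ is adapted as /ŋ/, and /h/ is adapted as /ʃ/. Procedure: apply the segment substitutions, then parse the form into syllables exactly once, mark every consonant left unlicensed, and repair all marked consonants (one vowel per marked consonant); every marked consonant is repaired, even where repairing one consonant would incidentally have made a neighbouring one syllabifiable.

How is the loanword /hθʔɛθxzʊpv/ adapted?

Substitution: /h/ → /ʃ/, /θ/ → /ŋ/, giving /ʃŋʔɛŋxzʊpv/.
The consonants /ʃ/, /ŋ/, /x/, /v/ cannot be parsed into a legal (C)V(C) syllable (at most one coda consonant is licensed; onsets are limited to one consonant).
Inserting the epenthetic vowel yields /ʃ/ → /ʃɛ/, /ŋ/ → /ŋɛ/, /x/ → /xʊ/, /v/ → /vʊ/.

ʃɛŋɛʔɛŋxʊzʊpvʊ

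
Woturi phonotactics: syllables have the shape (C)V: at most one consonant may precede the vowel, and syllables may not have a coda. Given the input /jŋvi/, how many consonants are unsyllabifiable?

2

Syllabifying with onset maximization leaves /j/, /ŋ/ stranded (no codas are permitted; onsets are limited to one consonant).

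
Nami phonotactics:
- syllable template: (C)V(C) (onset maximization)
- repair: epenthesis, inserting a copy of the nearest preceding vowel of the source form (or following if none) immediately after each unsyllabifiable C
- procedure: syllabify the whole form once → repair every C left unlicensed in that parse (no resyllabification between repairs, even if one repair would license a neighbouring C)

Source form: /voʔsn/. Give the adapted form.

The consonants /s/, /n/ cannot be parsed into a legal (C)V(C) syllable (at most one coda consonant is licensed; onsets are limited to one consonant).
Each unlicensed consonant becomes the onset of a new syllable: /s/ → /so/, /n/ → /no/.

voʔsono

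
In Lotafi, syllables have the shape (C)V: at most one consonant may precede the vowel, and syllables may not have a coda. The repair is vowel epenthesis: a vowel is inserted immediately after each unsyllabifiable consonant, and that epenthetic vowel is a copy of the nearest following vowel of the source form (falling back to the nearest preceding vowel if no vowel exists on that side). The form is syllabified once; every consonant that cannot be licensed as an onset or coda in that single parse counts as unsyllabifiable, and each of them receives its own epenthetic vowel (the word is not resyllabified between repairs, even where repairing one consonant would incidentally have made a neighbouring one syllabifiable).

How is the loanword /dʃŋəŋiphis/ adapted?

dəʃəŋəŋipihisi

The consonants /d/, /ʃ/, /p/, /s/ cannot be parsed into a legal (C)V syllable (no codas are permitted; onsets are limited to one consonant).
Inserting the epenthetic vowel yields /d/ → /də/, /ʃ/ → /ʃə/, /p/ → /pi/, /s/ → /si/.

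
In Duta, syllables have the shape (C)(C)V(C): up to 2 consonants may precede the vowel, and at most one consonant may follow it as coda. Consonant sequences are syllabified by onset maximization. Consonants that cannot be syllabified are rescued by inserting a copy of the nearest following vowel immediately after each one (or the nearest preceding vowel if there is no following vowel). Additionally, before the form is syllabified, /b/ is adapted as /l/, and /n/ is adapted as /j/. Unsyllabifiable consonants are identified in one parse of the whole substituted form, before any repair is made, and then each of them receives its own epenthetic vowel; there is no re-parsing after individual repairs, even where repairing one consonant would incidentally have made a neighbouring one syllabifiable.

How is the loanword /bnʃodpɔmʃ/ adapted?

Substitution: /b/ → /l/, /n/ → /j/, giving /ljʃodpɔmʃ/.
Syllabifying with onset maximization leaves /l/, /ʃ/ stranded (at most one coda consonant is licensed; onsets may contain at most 2 consonants).
Inserting the epenthetic vowel yields /l/ → /lo/, /ʃ/ → /ʃɔ/.

lojʃodpɔmʃɔ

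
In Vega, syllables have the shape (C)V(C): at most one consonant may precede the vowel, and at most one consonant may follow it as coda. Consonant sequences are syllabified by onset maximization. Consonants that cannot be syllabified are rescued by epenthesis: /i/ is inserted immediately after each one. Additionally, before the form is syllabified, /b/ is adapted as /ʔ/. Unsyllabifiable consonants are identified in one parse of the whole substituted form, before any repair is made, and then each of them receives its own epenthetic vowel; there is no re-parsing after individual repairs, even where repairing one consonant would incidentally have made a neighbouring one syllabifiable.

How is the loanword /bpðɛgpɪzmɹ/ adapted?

ʔipiðɛgpɪzmiɹi

Substitution: /b/ → /ʔ/, giving /ʔpðɛgpɪzmɹ/.
Syllabifying with onset maximization leaves /ʔ/, /p/, /m/, /ɹ/ stranded (at most one coda consonant is licensed; onsets are limited to one consonant).
Epenthesis after each stranded consonant: /ʔ/ → /ʔi/, /p/ → /pi/, /m/ → /mi/, /ɹ/ → /ɹi/.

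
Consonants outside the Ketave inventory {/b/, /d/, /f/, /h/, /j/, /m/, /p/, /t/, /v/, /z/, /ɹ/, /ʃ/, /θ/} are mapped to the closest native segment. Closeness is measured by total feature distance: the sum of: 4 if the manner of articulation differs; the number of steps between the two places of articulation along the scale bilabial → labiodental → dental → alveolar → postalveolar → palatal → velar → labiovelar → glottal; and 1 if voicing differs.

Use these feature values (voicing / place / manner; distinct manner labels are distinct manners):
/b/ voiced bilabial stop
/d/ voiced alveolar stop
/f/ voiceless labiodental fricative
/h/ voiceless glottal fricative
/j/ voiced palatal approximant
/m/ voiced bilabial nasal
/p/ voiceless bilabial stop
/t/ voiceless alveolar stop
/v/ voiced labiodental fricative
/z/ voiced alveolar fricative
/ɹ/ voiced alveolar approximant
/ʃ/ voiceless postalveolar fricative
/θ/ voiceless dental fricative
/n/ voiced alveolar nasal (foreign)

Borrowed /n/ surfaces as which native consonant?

m

/m/ is closest: same manner (nasal), place distance 3 (alveolar→bilabial), same voicing; total 3. Next closest is /d/ at distance 4.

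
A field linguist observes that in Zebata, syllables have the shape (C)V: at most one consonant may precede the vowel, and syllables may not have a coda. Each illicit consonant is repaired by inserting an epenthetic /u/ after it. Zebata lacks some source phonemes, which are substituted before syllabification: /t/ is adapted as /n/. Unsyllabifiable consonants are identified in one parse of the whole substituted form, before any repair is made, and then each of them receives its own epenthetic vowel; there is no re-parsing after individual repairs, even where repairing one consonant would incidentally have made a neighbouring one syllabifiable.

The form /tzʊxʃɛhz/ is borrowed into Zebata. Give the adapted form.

Substitution: /t/ → /n/, giving /nzʊxʃɛhz/.
Syllabifying with onset maximization leaves /n/, /x/, /h/, /z/ stranded (no codas are permitted; onsets are limited to one consonant).
Epenthesis after each stranded consonant: /n/ → /nu/, /x/ → /xu/, /h/ → /hu/, /z/ → /zu/.

nuzʊxuʃɛhuzu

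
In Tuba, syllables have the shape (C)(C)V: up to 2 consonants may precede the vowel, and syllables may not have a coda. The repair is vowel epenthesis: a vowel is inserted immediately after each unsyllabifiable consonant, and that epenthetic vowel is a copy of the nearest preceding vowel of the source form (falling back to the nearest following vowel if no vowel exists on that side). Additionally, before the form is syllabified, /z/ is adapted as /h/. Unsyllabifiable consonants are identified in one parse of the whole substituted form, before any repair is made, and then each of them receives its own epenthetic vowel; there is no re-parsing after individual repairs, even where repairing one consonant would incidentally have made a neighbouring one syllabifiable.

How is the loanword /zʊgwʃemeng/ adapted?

hʊgʊwʃemenege

Substitution: /z/ → /h/, giving /hʊgwʃemeng/.
Under (C)(C)V, the unsyllabifiable consonants are /g/, /n/, /g/ (no codas are permitted; onsets may contain at most 2 consonants).
Epenthesis after each stranded consonant: /g/ → /gʊ/, /n/ → /ne/, /g/ → /ge/.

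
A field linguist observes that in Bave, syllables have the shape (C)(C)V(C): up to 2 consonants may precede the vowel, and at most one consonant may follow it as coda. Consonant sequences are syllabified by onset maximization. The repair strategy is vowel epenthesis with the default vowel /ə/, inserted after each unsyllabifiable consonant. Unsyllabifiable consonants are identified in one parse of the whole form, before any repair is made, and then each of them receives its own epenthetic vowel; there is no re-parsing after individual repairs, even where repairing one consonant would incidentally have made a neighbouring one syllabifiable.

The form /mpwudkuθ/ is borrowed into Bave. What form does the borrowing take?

məpwudkuθ

Syllabifying with onset maximization leaves /m/ stranded (at most one coda consonant is licensed; onsets may contain at most 2 consonants).
Epenthesis after each stranded consonant: /m/ → /mə/.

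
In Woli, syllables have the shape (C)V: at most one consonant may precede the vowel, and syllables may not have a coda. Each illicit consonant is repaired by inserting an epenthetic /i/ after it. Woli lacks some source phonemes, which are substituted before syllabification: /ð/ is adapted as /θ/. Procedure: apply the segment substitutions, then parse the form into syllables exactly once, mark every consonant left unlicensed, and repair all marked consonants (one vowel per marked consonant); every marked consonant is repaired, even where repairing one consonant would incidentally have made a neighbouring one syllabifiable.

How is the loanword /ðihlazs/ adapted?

θihilazisi

Substitution: /ð/ → /θ/, giving /θihlazs/.
Syllabifying with onset maximization leaves /h/, /z/, /s/ stranded (no codas are permitted; onsets are limited to one consonant).
Each unlicensed consonant becomes the onset of a new syllable: /h/ → /hi/, /z/ → /zi/, /s/ → /si/.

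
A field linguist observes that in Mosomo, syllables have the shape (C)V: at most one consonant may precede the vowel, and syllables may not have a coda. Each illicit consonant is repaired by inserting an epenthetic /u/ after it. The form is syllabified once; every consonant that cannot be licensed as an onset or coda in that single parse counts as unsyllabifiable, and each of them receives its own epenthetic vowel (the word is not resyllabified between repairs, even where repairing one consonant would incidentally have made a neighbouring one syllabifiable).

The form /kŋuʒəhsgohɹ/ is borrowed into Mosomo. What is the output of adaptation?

Under (C)V, the unsyllabifiable consonants are /k/, /h/, /s/, /h/, /ɹ/ (no codas are permitted; onsets are limited to one consonant).
Inserting the epenthetic vowel yields /k/ → /ku/, /h/ → /hu/, /s/ → /su/, /h/ → /hu/, /ɹ/ → /ɹu/.

kuŋuʒəhusugohuɹu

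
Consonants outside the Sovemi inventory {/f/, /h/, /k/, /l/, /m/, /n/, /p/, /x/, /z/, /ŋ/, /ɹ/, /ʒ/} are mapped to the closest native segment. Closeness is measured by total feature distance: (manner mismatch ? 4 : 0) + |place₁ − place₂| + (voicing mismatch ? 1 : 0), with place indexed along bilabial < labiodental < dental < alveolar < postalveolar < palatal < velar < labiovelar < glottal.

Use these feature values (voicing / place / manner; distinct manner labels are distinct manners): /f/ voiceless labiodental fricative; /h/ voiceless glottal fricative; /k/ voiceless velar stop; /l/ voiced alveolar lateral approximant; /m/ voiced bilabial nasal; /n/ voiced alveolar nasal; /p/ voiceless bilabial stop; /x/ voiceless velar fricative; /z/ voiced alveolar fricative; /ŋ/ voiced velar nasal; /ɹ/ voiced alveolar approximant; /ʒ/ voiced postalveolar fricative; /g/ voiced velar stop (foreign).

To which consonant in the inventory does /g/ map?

k

/k/ is closest: same manner (stop), place distance 0 (velar→velar), voicing differs (+1); total 1. Next closest is /ŋ/ at distance 4.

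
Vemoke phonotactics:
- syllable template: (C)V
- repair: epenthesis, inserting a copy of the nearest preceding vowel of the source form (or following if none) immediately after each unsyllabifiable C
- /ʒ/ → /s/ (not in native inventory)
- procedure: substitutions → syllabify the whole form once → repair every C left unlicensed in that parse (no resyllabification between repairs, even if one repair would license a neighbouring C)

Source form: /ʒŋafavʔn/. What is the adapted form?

Substitution: /ʒ/ → /s/, giving /sŋafavʔn/.
Under (C)V, the unsyllabifiable consonants are /s/, /v/, /ʔ/, /n/ (no codas are permitted; onsets are limited to one consonant).
Each unlicensed consonant becomes the onset of a new syllable: /s/ → /sa/, /v/ → /va/, /ʔ/ → /ʔa/, /n/ → /na/.

saŋafavaʔana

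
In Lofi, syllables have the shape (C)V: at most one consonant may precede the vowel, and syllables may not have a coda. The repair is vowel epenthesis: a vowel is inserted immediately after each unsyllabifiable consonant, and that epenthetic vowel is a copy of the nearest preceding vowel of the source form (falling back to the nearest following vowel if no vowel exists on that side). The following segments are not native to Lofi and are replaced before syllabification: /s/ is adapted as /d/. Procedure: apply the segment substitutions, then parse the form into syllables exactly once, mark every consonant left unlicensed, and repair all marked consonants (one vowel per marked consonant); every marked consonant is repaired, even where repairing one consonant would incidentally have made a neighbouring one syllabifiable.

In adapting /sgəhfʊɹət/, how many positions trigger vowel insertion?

After substitution the input is /dgəhfʊɹət/.
The unsyllabifiable consonants are /d/, /h/, /t/; each receives one epenthetic vowel.

3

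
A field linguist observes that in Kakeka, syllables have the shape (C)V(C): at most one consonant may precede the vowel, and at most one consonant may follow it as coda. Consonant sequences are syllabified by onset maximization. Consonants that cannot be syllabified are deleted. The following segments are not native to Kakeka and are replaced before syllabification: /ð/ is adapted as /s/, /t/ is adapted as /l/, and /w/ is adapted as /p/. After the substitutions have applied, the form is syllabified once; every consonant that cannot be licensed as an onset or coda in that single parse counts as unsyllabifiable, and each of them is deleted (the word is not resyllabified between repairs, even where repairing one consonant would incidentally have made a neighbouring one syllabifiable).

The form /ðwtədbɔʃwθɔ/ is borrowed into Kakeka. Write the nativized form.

lədbɔʃθɔ

Substitution: /ð/ → /s/, /w/ → /p/, /t/ → /l/, giving /splədbɔʃpθɔ/.
The consonants /s/, /p/, /p/ cannot be parsed into a legal (C)V(C) syllable (at most one coda consonant is licensed; onsets are limited to one consonant).
Deletion applies to /s/, /p/, /p/.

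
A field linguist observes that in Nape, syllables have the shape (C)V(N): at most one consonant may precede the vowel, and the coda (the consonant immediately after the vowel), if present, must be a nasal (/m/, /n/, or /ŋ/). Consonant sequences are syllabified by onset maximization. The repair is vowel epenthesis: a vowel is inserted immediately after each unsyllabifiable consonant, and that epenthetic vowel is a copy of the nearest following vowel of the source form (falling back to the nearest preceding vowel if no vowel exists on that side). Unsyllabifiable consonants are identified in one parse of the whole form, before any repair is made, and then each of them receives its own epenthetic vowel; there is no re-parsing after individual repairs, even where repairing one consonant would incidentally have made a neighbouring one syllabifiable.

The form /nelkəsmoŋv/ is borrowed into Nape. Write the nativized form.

Syllabifying with onset maximization leaves /l/, /s/, /v/ stranded (only a nasal (/m/, /n/, or /ŋ/) is licensed in coda position; onsets are limited to one consonant).
Each unlicensed consonant becomes the onset of a new syllable: /l/ → /lə/, /s/ → /so/, /v/ → /vo/.

neləkəsomoŋvo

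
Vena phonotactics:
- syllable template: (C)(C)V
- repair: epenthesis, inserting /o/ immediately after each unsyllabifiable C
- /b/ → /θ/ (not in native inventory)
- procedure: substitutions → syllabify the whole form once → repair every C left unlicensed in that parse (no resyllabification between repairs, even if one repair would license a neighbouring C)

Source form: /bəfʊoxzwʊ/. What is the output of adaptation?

Substitution: /b/ → /θ/, giving /θəfʊoxzwʊ/.
Under (C)(C)V, the unsyllabifiable consonants are /x/ (no codas are permitted; onsets may contain at most 2 consonants).
Epenthesis after each stranded consonant: /x/ → /xo/.

θəfʊoxozwʊ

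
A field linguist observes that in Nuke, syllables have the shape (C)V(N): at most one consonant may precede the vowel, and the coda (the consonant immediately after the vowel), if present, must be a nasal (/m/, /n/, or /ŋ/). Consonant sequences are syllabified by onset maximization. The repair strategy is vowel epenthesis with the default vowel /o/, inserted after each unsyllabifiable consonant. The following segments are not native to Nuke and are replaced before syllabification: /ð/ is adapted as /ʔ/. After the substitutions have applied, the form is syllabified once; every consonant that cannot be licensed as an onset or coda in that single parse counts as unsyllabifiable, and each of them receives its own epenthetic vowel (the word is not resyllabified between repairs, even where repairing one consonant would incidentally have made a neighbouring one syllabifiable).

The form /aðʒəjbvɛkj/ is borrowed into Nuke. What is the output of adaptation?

aʔoʒəjobovɛkojo

Substitution: /ð/ → /ʔ/, giving /aʔʒəjbvɛkj/.
The consonants /ʔ/, /j/, /b/, /k/, /j/ cannot be parsed into a legal (C)V(N) syllable (only a nasal (/m/, /n/, or /ŋ/) is licensed in coda position; onsets are limited to one consonant).
Epenthesis after each stranded consonant: /ʔ/ → /ʔo/, /j/ → /jo/, /b/ → /bo/, /k/ → /ko/, /j/ → /jo/.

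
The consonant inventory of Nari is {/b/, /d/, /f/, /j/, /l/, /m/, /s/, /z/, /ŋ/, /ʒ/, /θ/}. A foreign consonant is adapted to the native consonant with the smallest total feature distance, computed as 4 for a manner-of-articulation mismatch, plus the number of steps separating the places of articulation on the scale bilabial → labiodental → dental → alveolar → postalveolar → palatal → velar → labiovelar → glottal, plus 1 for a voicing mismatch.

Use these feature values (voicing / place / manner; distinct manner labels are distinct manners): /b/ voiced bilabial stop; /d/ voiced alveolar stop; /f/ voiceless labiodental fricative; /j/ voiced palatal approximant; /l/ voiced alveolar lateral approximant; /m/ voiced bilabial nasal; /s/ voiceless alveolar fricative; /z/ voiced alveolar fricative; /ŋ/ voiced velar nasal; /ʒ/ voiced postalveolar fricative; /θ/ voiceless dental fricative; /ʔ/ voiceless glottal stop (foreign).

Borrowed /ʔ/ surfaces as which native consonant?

d

/d/ is closest: same manner (stop), place distance 5 (glottal→alveolar), voicing differs (+1); total 6. Next closest is /ŋ/ at distance 7.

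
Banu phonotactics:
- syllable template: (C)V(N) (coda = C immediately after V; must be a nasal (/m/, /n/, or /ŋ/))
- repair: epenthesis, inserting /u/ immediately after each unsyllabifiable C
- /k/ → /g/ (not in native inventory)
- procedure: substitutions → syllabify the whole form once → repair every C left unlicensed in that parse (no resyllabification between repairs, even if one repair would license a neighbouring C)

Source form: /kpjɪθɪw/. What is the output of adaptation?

gupujɪθɪwu

Substitution: /k/ → /g/, giving /gpjɪθɪw/.
Under (C)V(N), the unsyllabifiable consonants are /g/, /p/, /w/ (only a nasal (/m/, /n/, or /ŋ/) is licensed in coda position; onsets are limited to one consonant).
Epenthesis after each stranded consonant: /g/ → /gu/, /p/ → /pu/, /w/ → /wu/.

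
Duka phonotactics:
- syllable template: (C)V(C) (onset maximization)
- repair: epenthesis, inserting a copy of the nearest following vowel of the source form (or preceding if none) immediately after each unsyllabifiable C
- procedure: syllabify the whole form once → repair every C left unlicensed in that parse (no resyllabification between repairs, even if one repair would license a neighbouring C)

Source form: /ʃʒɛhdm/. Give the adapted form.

ʃɛʒɛhdɛmɛ

Under (C)V(C), the unsyllabifiable consonants are /ʃ/, /d/, /m/ (at most one coda consonant is licensed; onsets are limited to one consonant).
Inserting the epenthetic vowel yields /ʃ/ → /ʃɛ/, /d/ → /dɛ/, /m/ → /mɛ/.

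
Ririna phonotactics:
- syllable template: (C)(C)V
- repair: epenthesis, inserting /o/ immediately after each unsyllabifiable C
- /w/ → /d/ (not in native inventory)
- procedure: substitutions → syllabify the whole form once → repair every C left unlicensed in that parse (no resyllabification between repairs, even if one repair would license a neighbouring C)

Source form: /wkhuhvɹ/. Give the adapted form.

dokhuhovoɹo

Substitution: /w/ → /d/, giving /dkhuhvɹ/.
The consonants /d/, /h/, /v/, /ɹ/ cannot be parsed into a legal (C)(C)V syllable (no codas are permitted; onsets may contain at most 2 consonants).
Each unlicensed consonant becomes the onset of a new syllable: /d/ → /do/, /h/ → /ho/, /v/ → /vo/, /ɹ/ → /ɹo/.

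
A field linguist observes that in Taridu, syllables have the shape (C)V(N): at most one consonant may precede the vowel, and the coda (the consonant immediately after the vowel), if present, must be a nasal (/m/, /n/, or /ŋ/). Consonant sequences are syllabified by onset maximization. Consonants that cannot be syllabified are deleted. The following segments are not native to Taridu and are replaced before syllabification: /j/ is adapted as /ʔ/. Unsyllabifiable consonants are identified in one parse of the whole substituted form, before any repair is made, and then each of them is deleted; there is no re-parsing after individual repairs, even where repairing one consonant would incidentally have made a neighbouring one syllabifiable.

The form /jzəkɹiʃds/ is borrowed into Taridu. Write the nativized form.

zəɹi

Substitution: /j/ → /ʔ/, giving /ʔzəkɹiʃds/.
The consonants /ʔ/, /k/, /ʃ/, /d/, /s/ cannot be parsed into a legal (C)V(N) syllable (only a nasal (/m/, /n/, or /ŋ/) is licensed in coda position; onsets are limited to one consonant).
Deletion applies to /ʔ/, /k/, /ʃ/, /d/, /s/.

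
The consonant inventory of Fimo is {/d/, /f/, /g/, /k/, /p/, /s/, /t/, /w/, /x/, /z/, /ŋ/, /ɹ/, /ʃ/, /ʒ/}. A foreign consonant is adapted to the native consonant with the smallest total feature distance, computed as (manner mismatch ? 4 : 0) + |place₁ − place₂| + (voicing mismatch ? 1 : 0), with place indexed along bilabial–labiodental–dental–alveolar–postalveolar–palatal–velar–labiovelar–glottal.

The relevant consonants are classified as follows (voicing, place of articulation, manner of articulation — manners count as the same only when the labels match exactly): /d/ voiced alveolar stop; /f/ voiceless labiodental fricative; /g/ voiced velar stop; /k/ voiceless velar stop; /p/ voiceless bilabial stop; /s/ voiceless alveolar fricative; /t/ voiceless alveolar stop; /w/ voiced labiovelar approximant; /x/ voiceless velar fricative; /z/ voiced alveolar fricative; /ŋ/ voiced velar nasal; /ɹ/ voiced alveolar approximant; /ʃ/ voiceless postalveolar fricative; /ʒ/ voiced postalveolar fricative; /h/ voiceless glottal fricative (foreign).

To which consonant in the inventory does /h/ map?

x

/x/ is closest: same manner (fricative), place distance 2 (glottal→velar), same voicing; total 2. Next closest is /ʃ/ at distance 4.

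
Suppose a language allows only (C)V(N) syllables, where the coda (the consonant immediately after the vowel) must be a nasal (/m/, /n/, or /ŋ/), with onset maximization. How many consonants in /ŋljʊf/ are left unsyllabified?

3

Under (C)V(N), the unsyllabifiable consonants are /ŋ/, /l/, /f/ (only a nasal (/m/, /n/, or /ŋ/) is licensed in coda position; onsets are limited to one consonant).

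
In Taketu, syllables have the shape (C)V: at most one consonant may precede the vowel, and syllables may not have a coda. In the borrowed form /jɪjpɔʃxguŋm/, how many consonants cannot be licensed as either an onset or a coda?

5

Syllabifying with onset maximization leaves /j/, /ʃ/, /x/, /ŋ/, /m/ stranded (no codas are permitted; onsets are limited to one consonant).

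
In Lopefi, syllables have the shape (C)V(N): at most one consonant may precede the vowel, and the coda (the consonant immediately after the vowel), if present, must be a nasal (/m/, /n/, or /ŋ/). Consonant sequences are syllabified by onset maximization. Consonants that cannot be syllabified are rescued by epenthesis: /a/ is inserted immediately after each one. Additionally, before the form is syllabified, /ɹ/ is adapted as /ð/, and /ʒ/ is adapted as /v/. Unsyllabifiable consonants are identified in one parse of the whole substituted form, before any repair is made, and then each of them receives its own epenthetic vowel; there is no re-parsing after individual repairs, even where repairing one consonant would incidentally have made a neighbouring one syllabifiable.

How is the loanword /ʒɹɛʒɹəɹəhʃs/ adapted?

Substitution: /ʒ/ → /v/, /ɹ/ → /ð/, giving /vðɛvðəðəhʃs/.
Under (C)V(N), the unsyllabifiable consonants are /v/, /v/, /h/, /ʃ/, /s/ (only a nasal (/m/, /n/, or /ŋ/) is licensed in coda position; onsets are limited to one consonant).
Inserting the epenthetic vowel yields /v/ → /va/, /v/ → /va/, /h/ → /ha/, /ʃ/ → /ʃa/, /s/ → /sa/.

vaðɛvaðəðəhaʃasa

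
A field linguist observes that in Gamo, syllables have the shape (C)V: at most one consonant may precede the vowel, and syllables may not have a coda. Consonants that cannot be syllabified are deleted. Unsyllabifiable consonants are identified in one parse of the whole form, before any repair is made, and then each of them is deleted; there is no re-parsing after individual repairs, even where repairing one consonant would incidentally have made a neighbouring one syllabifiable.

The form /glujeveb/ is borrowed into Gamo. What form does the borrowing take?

Syllabifying with onset maximization leaves /g/, /b/ stranded (no codas are permitted; onsets are limited to one consonant).
Deleting the stranded consonants removes /g/, /b/.

lujeve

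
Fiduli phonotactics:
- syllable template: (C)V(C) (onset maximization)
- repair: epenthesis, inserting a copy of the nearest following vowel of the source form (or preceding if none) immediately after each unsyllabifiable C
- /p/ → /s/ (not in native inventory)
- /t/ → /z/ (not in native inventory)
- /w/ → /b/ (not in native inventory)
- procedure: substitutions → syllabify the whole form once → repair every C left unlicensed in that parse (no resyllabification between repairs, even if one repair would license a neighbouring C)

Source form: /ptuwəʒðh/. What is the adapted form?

suzubəʒðəhə

Substitution: /p/ → /s/, /t/ → /z/, /w/ → /b/, giving /szubəʒðh/.
Syllabifying with onset maximization leaves /s/, /ð/, /h/ stranded (at most one coda consonant is licensed; onsets are limited to one consonant).
Epenthesis after each stranded consonant: /s/ → /su/, /ð/ → /ðə/, /h/ → /hə/.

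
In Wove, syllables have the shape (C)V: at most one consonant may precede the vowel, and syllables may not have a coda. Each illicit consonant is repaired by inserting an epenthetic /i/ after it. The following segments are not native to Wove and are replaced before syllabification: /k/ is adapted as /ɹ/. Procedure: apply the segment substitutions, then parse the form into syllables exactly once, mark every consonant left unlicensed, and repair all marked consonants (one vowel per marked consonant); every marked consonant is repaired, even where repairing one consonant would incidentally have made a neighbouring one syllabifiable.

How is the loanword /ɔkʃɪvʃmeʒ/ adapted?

Substitution: /k/ → /ɹ/, giving /ɔɹʃɪvʃmeʒ/.
Under (C)V, the unsyllabifiable consonants are /ɹ/, /v/, /ʃ/, /ʒ/ (no codas are permitted; onsets are limited to one consonant).
Inserting the epenthetic vowel yields /ɹ/ → /ɹi/, /v/ → /vi/, /ʃ/ → /ʃi/, /ʒ/ → /ʒi/.

ɔɹiʃɪviʃimeʒi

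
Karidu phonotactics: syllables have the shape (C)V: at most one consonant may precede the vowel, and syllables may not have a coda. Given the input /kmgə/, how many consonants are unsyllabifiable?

2

Syllabifying with onset maximization leaves /k/, /m/ stranded (no codas are permitted; onsets are limited to one consonant).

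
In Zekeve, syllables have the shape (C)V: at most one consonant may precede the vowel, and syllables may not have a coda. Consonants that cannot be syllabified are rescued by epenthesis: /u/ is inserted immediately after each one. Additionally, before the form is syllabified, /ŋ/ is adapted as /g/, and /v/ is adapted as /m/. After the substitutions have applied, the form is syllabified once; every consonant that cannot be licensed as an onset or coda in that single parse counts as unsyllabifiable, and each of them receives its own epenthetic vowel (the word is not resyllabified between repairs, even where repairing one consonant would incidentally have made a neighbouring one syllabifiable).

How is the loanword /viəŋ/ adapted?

Substitution: /v/ → /m/, /ŋ/ → /g/, giving /miəg/.
Under (C)V, the unsyllabifiable consonants are /g/ (no codas are permitted; onsets are limited to one consonant).
Inserting the epenthetic vowel yields /g/ → /gu/.

miəgu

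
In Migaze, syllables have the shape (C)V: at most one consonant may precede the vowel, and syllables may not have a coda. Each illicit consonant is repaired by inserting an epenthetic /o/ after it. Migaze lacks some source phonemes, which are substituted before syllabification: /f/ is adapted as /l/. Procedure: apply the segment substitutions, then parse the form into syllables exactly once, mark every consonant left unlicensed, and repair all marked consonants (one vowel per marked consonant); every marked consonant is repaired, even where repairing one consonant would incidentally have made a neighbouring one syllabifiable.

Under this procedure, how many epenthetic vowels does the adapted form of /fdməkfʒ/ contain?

After substitution the input is /ldməklʒ/.
The unsyllabifiable consonants are /l/, /d/, /k/, /l/, /ʒ/; each receives one epenthetic vowel.

5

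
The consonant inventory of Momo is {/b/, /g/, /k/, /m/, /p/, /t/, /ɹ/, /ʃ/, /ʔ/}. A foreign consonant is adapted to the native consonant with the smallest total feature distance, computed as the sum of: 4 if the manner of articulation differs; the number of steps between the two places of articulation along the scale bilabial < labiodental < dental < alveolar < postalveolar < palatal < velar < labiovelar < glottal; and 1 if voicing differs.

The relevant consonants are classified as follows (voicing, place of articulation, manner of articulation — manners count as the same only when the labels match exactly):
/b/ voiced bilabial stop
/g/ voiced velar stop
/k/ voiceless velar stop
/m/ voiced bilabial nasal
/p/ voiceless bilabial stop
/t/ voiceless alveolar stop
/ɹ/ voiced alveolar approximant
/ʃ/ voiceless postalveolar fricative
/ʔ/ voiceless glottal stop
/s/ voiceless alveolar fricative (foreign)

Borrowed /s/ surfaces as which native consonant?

ʃ

/ʃ/ is closest: same manner (fricative), place distance 1 (alveolar→postalveolar), same voicing; total 1. Next closest is /t/ at distance 4.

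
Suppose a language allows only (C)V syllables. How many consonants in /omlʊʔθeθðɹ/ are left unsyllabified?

5

Syllabifying with onset maximization leaves /m/, /ʔ/, /θ/, /ð/, /ɹ/ stranded (no codas are permitted; onsets are limited to one consonant).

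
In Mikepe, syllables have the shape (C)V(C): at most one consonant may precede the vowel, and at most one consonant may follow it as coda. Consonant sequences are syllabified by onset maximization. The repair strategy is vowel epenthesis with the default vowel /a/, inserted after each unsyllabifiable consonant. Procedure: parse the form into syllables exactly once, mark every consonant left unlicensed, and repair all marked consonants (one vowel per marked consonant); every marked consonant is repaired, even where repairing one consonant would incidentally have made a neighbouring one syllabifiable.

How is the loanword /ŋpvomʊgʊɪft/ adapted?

ŋapavomʊgʊɪfta

The consonants /ŋ/, /p/, /t/ cannot be parsed into a legal (C)V(C) syllable (at most one coda consonant is licensed; onsets are limited to one consonant).
Each unlicensed consonant becomes the onset of a new syllable: /ŋ/ → /ŋa/, /p/ → /pa/, /t/ → /ta/.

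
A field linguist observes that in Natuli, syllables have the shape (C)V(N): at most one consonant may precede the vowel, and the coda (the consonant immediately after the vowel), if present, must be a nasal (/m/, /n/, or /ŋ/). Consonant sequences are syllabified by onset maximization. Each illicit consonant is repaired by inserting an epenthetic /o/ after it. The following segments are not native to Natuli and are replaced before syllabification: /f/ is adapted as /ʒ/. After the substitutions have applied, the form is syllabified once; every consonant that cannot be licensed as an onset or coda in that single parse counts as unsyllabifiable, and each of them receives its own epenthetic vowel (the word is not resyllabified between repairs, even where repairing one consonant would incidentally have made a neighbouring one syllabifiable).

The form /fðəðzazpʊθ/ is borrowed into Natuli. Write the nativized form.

Substitution: /f/ → /ʒ/, giving /ʒðəðzazpʊθ/.
Under (C)V(N), the unsyllabifiable consonants are /ʒ/, /ð/, /z/, /θ/ (only a nasal (/m/, /n/, or /ŋ/) is licensed in coda position; onsets are limited to one consonant).
Epenthesis after each stranded consonant: /ʒ/ → /ʒo/, /ð/ → /ðo/, /z/ → /zo/, /θ/ → /θo/.

ʒoðəðozazopʊθo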